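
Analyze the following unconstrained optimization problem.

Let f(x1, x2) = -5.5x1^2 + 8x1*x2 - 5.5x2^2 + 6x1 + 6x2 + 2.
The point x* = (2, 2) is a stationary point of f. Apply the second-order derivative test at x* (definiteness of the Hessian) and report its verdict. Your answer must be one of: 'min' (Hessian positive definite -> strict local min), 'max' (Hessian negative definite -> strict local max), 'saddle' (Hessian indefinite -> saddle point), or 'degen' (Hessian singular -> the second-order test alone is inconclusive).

Compute the Hessian H = grad^2 f:
  H = [[-11, 8], [8, -11]]
Verify stationarity: grad f(x*) = H x* + g = (0, 0).
Eigenvalues of H: -19, -3.
Both eigenvalues < 0, so H is negative definite -> x* is a strict local max.

max


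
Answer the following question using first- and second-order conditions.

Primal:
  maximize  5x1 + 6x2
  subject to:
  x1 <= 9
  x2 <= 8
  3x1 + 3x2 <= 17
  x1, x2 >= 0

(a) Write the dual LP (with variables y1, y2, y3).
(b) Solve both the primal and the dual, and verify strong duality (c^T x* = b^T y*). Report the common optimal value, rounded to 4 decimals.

The standard primal-dual pair for 'max c^T x s.t. A x <= b, x >= 0' is:
  Dual:  min b^T y  s.t.  A^T y >= c,  y >= 0.

So the dual LP is:
  minimize  9y1 + 8y2 + 17y3
  subject to:
    y1 + 3y3 >= 5
    y2 + 3y3 >= 6
    y1, y2, y3 >= 0

Solving the primal: x* = (0, 5.6667).
  primal value c^T x* = 34.
Solving the dual: y* = (0, 0, 2).
  dual value b^T y* = 34.
Strong duality: c^T x* = b^T y*. Confirmed.

34


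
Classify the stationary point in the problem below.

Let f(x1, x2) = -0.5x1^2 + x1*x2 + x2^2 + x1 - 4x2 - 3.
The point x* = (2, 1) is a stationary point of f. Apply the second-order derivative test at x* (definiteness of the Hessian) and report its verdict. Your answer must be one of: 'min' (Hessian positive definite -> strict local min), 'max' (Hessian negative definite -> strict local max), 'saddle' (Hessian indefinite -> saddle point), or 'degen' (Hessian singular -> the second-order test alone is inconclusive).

Compute the Hessian H = grad^2 f:
  H = [[-1, 1], [1, 2]]
Verify stationarity: grad f(x*) = H x* + g = (0, 0).
Eigenvalues of H: -1.3028, 2.3028.
Eigenvalues have mixed signs, so H is indefinite -> x* is a saddle point.

saddle


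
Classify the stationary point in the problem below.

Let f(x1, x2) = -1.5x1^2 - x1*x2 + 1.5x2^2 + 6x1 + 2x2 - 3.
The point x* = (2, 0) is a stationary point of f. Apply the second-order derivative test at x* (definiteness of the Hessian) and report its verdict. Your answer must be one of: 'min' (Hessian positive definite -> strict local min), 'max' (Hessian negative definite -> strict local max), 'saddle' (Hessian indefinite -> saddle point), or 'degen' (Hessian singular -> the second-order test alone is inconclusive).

Compute the Hessian H = grad^2 f:
  H = [[-3, -1], [-1, 3]]
Verify stationarity: grad f(x*) = H x* + g = (0, 0).
Eigenvalues of H: -3.1623, 3.1623.
Eigenvalues have mixed signs, so H is indefinite -> x* is a saddle point.

saddle


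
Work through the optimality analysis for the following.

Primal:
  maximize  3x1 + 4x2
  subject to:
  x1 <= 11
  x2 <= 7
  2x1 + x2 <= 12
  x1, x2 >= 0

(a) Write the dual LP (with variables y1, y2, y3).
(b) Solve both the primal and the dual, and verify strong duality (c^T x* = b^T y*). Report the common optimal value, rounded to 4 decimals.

The standard primal-dual pair for 'max c^T x s.t. A x <= b, x >= 0' is:
  Dual:  min b^T y  s.t.  A^T y >= c,  y >= 0.

So the dual LP is:
  minimize  11y1 + 7y2 + 12y3
  subject to:
    y1 + 2y3 >= 3
    y2 + y3 >= 4
    y1, y2, y3 >= 0

Solving the primal: x* = (2.5, 7).
  primal value c^T x* = 35.5.
Solving the dual: y* = (0, 2.5, 1.5).
  dual value b^T y* = 35.5.
Strong duality: c^T x* = b^T y*. Confirmed.

35.5


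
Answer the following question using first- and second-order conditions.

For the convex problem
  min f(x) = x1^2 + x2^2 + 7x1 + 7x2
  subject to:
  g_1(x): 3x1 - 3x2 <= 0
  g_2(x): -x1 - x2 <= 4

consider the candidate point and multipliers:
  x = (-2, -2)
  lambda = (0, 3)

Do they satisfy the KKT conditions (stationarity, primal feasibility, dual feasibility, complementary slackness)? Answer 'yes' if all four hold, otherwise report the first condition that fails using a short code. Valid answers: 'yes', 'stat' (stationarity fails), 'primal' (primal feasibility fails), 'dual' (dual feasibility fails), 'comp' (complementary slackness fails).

Gradient of f: grad f(x) = Q x + c = (3, 3)
Constraint values g_i(x) = a_i^T x - b_i:
  g_1((-2, -2)) = 0
  g_2((-2, -2)) = 0
Stationarity residual: grad f(x) + sum_i lambda_i a_i = (0, 0)
  -> stationarity OK
Primal feasibility (all g_i <= 0): OK
Dual feasibility (all lambda_i >= 0): OK
Complementary slackness (lambda_i * g_i(x) = 0 for all i): OK

Verdict: yes, KKT holds.

yes


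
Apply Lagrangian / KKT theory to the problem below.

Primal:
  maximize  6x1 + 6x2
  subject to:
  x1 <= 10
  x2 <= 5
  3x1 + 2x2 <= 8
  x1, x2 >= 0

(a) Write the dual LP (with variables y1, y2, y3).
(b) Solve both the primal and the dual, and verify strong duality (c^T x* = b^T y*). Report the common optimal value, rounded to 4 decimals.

The standard primal-dual pair for 'max c^T x s.t. A x <= b, x >= 0' is:
  Dual:  min b^T y  s.t.  A^T y >= c,  y >= 0.

So the dual LP is:
  minimize  10y1 + 5y2 + 8y3
  subject to:
    y1 + 3y3 >= 6
    y2 + 2y3 >= 6
    y1, y2, y3 >= 0

Solving the primal: x* = (0, 4).
  primal value c^T x* = 24.
Solving the dual: y* = (0, 0, 3).
  dual value b^T y* = 24.
Strong duality: c^T x* = b^T y*. Confirmed.

24


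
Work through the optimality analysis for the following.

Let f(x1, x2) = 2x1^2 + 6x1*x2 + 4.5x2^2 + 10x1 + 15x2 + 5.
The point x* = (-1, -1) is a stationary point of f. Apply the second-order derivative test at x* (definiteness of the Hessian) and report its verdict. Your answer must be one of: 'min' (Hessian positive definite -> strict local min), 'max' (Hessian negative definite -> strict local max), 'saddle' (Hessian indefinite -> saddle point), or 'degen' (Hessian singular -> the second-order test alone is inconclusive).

Compute the Hessian H = grad^2 f:
  H = [[4, 6], [6, 9]]
Verify stationarity: grad f(x*) = H x* + g = (0, 0).
Eigenvalues of H: 0, 13.
H has a zero eigenvalue (singular; positive semidefinite but not definite), so H is neither positive definite, negative definite, nor indefinite. The second-order test alone is inconclusive -> degen.
(Indeed, f is constant along the null direction of H through x*, so x* is not a strict local extremum.)

degen


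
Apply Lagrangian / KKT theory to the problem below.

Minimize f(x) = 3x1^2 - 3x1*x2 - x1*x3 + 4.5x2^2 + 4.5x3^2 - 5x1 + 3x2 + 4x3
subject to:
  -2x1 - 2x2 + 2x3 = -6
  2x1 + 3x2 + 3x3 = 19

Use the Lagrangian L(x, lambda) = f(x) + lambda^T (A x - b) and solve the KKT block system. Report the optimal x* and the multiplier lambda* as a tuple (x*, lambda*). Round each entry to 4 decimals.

Form the Lagrangian:
  L(x, lambda) = (1/2) x^T Q x + c^T x + lambda^T (A x - b)
Stationarity (grad_x L = 0): Q x + c + A^T lambda = 0.
Primal feasibility: A x = b.

This gives the KKT block system:
  [ Q   A^T ] [ x     ]   [-c ]
  [ A    0  ] [ lambda ] = [ b ]

Solving the linear system:
  x*      = (3.2039, 1.9968, 2.2006)
  lambda* = (-2.3107, -5.3269)
  f(x*)   = 43.0599

x* = (3.2039, 1.9968, 2.2006), lambda* = (-2.3107, -5.3269)


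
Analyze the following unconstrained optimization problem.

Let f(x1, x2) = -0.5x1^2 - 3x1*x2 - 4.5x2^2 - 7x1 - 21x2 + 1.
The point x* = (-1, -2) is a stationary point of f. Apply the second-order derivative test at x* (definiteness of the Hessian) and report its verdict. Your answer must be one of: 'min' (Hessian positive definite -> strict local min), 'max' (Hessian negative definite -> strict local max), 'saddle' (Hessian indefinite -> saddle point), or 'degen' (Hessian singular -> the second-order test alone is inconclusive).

Compute the Hessian H = grad^2 f:
  H = [[-1, -3], [-3, -9]]
Verify stationarity: grad f(x*) = H x* + g = (0, 0).
Eigenvalues of H: -10, 0.
H has a zero eigenvalue (singular; negative semidefinite but not definite), so H is neither positive definite, negative definite, nor indefinite. The second-order test alone is inconclusive -> degen.
(Indeed, f is constant along the null direction of H through x*, so x* is not a strict local extremum.)

degen


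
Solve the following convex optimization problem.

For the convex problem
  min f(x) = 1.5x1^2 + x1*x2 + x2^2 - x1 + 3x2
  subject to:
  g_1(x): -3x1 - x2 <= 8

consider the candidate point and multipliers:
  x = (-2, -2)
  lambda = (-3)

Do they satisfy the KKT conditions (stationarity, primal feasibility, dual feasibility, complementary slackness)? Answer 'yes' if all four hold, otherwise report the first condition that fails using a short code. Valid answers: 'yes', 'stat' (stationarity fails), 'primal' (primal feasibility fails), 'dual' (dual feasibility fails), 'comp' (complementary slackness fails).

Gradient of f: grad f(x) = Q x + c = (-9, -3)
Constraint values g_i(x) = a_i^T x - b_i:
  g_1((-2, -2)) = 0
Stationarity residual: grad f(x) + sum_i lambda_i a_i = (0, 0)
  -> stationarity OK
Primal feasibility (all g_i <= 0): OK
Dual feasibility (all lambda_i >= 0): FAILS
Complementary slackness (lambda_i * g_i(x) = 0 for all i): OK

Verdict: the first failing condition is dual_feasibility -> dual.

dual


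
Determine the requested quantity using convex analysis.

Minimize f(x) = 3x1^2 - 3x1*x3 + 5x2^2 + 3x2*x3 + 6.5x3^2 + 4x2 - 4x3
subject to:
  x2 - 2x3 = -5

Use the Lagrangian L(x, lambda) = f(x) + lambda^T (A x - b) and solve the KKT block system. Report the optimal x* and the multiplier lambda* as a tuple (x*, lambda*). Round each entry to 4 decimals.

Form the Lagrangian:
  L(x, lambda) = (1/2) x^T Q x + c^T x + lambda^T (A x - b)
Stationarity (grad_x L = 0): Q x + c + A^T lambda = 0.
Primal feasibility: A x = b.

This gives the KKT block system:
  [ Q   A^T ] [ x     ]   [-c ]
  [ A    0  ] [ lambda ] = [ b ]

Solving the linear system:
  x*      = (0.874, -1.5039, 1.748)
  lambda* = (5.7953)
  f(x*)   = 7.9843

x* = (0.874, -1.5039, 1.748), lambda* = (5.7953)


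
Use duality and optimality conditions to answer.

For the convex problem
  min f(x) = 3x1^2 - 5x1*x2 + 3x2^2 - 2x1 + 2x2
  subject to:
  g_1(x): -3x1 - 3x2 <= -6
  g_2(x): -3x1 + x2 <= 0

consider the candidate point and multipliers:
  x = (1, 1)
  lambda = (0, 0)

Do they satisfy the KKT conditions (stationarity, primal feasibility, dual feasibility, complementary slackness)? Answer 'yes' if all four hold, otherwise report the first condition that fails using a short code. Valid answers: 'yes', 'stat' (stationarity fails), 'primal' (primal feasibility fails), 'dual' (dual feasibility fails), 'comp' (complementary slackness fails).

Gradient of f: grad f(x) = Q x + c = (-1, 3)
Constraint values g_i(x) = a_i^T x - b_i:
  g_1((1, 1)) = 0
  g_2((1, 1)) = -2
Stationarity residual: grad f(x) + sum_i lambda_i a_i = (-1, 3)
  -> stationarity FAILS
Primal feasibility (all g_i <= 0): OK
Dual feasibility (all lambda_i >= 0): OK
Complementary slackness (lambda_i * g_i(x) = 0 for all i): OK

Verdict: the first failing condition is stationarity -> stat.

stat


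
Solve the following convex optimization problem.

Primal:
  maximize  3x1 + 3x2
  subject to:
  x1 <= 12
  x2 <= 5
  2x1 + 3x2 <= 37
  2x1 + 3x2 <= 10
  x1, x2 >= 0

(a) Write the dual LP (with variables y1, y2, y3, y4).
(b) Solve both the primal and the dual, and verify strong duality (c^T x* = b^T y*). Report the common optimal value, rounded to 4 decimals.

The standard primal-dual pair for 'max c^T x s.t. A x <= b, x >= 0' is:
  Dual:  min b^T y  s.t.  A^T y >= c,  y >= 0.

So the dual LP is:
  minimize  12y1 + 5y2 + 37y3 + 10y4
  subject to:
    y1 + 2y3 + 2y4 >= 3
    y2 + 3y3 + 3y4 >= 3
    y1, y2, y3, y4 >= 0

Solving the primal: x* = (5, 0).
  primal value c^T x* = 15.
Solving the dual: y* = (0, 0, 0, 1.5).
  dual value b^T y* = 15.
Strong duality: c^T x* = b^T y*. Confirmed.

15


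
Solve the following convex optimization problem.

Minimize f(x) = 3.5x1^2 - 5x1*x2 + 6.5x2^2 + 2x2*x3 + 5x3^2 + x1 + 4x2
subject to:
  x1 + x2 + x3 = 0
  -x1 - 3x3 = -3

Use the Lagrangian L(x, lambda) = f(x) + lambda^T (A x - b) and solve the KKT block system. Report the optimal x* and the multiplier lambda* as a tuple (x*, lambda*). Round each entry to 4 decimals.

Form the Lagrangian:
  L(x, lambda) = (1/2) x^T Q x + c^T x + lambda^T (A x - b)
Stationarity (grad_x L = 0): Q x + c + A^T lambda = 0.
Primal feasibility: A x = b.

This gives the KKT block system:
  [ Q   A^T ] [ x     ]   [-c ]
  [ A    0  ] [ lambda ] = [ b ]

Solving the linear system:
  x*      = (-0.3731, -0.7513, 1.1244)
  lambda* = (1.6528, 3.7979)
  f(x*)   = 4.0078

x* = (-0.3731, -0.7513, 1.1244), lambda* = (1.6528, 3.7979)


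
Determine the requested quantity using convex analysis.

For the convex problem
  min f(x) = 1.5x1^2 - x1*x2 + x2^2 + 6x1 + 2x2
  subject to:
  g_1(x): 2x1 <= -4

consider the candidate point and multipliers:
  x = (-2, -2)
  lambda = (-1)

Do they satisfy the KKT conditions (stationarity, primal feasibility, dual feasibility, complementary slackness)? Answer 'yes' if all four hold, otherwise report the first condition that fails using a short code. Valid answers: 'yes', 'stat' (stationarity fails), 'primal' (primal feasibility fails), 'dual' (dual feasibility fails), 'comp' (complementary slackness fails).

Gradient of f: grad f(x) = Q x + c = (2, 0)
Constraint values g_i(x) = a_i^T x - b_i:
  g_1((-2, -2)) = 0
Stationarity residual: grad f(x) + sum_i lambda_i a_i = (0, 0)
  -> stationarity OK
Primal feasibility (all g_i <= 0): OK
Dual feasibility (all lambda_i >= 0): FAILS
Complementary slackness (lambda_i * g_i(x) = 0 for all i): OK

Verdict: the first failing condition is dual_feasibility -> dual.

dual


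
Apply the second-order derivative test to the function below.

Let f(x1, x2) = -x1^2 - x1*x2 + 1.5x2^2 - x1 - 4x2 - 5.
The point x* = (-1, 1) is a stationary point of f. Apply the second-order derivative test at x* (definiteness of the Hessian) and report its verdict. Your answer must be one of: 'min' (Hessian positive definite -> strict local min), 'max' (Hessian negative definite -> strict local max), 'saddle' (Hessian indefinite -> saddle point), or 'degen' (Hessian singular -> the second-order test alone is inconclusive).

Compute the Hessian H = grad^2 f:
  H = [[-2, -1], [-1, 3]]
Verify stationarity: grad f(x*) = H x* + g = (0, 0).
Eigenvalues of H: -2.1926, 3.1926.
Eigenvalues have mixed signs, so H is indefinite -> x* is a saddle point.

saddle


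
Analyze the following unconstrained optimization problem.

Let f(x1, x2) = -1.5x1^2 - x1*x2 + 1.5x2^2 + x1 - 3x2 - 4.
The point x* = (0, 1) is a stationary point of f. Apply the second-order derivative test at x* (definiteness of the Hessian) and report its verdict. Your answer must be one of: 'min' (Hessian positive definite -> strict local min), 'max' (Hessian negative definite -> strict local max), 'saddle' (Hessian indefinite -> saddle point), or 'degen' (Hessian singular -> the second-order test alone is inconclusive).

Compute the Hessian H = grad^2 f:
  H = [[-3, -1], [-1, 3]]
Verify stationarity: grad f(x*) = H x* + g = (0, 0).
Eigenvalues of H: -3.1623, 3.1623.
Eigenvalues have mixed signs, so H is indefinite -> x* is a saddle point.

saddle


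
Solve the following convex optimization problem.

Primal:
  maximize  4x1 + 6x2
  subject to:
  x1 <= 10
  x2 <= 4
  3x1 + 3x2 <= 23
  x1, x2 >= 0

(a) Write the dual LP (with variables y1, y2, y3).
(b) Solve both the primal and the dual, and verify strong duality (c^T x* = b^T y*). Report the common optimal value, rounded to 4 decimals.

The standard primal-dual pair for 'max c^T x s.t. A x <= b, x >= 0' is:
  Dual:  min b^T y  s.t.  A^T y >= c,  y >= 0.

So the dual LP is:
  minimize  10y1 + 4y2 + 23y3
  subject to:
    y1 + 3y3 >= 4
    y2 + 3y3 >= 6
    y1, y2, y3 >= 0

Solving the primal: x* = (3.6667, 4).
  primal value c^T x* = 38.6667.
Solving the dual: y* = (0, 2, 1.3333).
  dual value b^T y* = 38.6667.
Strong duality: c^T x* = b^T y*. Confirmed.

38.6667


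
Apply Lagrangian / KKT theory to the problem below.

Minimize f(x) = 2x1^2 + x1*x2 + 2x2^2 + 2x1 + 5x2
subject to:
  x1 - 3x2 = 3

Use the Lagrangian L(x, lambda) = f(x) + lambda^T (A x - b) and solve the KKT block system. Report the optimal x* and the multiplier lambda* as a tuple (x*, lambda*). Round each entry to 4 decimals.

Form the Lagrangian:
  L(x, lambda) = (1/2) x^T Q x + c^T x + lambda^T (A x - b)
Stationarity (grad_x L = 0): Q x + c + A^T lambda = 0.
Primal feasibility: A x = b.

This gives the KKT block system:
  [ Q   A^T ] [ x     ]   [-c ]
  [ A    0  ] [ lambda ] = [ b ]

Solving the linear system:
  x*      = (-0.2609, -1.087)
  lambda* = (0.1304)
  f(x*)   = -3.1739

x* = (-0.2609, -1.087), lambda* = (0.1304)


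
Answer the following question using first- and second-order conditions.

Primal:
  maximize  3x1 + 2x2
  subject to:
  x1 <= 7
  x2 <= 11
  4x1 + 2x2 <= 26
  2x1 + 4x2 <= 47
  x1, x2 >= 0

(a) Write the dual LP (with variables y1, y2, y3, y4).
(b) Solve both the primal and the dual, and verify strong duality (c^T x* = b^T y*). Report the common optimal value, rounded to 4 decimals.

The standard primal-dual pair for 'max c^T x s.t. A x <= b, x >= 0' is:
  Dual:  min b^T y  s.t.  A^T y >= c,  y >= 0.

So the dual LP is:
  minimize  7y1 + 11y2 + 26y3 + 47y4
  subject to:
    y1 + 4y3 + 2y4 >= 3
    y2 + 2y3 + 4y4 >= 2
    y1, y2, y3, y4 >= 0

Solving the primal: x* = (1, 11).
  primal value c^T x* = 25.
Solving the dual: y* = (0, 0.5, 0.75, 0).
  dual value b^T y* = 25.
Strong duality: c^T x* = b^T y*. Confirmed.

25


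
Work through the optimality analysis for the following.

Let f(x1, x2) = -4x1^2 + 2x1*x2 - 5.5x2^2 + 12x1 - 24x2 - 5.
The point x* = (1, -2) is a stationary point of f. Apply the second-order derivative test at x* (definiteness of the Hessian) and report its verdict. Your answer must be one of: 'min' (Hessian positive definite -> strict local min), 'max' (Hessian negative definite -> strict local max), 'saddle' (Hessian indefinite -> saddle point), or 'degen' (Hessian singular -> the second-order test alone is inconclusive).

Compute the Hessian H = grad^2 f:
  H = [[-8, 2], [2, -11]]
Verify stationarity: grad f(x*) = H x* + g = (0, 0).
Eigenvalues of H: -12, -7.
Both eigenvalues < 0, so H is negative definite -> x* is a strict local max.

max


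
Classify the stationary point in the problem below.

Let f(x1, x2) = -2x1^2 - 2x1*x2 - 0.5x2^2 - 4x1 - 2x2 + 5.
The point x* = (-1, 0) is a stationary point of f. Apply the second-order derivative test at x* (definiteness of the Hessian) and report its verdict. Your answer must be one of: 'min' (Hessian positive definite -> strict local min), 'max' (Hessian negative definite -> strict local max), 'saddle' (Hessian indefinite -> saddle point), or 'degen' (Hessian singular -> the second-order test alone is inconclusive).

Compute the Hessian H = grad^2 f:
  H = [[-4, -2], [-2, -1]]
Verify stationarity: grad f(x*) = H x* + g = (0, 0).
Eigenvalues of H: -5, 0.
H has a zero eigenvalue (singular; negative semidefinite but not definite), so H is neither positive definite, negative definite, nor indefinite. The second-order test alone is inconclusive -> degen.
(Indeed, f is constant along the null direction of H through x*, so x* is not a strict local extremum.)

degen


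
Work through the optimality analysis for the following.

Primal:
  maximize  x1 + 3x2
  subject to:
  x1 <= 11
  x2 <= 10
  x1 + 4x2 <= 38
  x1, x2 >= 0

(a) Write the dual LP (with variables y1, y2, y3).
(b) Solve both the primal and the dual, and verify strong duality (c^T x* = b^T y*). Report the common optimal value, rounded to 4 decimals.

The standard primal-dual pair for 'max c^T x s.t. A x <= b, x >= 0' is:
  Dual:  min b^T y  s.t.  A^T y >= c,  y >= 0.

So the dual LP is:
  minimize  11y1 + 10y2 + 38y3
  subject to:
    y1 + y3 >= 1
    y2 + 4y3 >= 3
    y1, y2, y3 >= 0

Solving the primal: x* = (11, 6.75).
  primal value c^T x* = 31.25.
Solving the dual: y* = (0.25, 0, 0.75).
  dual value b^T y* = 31.25.
Strong duality: c^T x* = b^T y*. Confirmed.

31.25


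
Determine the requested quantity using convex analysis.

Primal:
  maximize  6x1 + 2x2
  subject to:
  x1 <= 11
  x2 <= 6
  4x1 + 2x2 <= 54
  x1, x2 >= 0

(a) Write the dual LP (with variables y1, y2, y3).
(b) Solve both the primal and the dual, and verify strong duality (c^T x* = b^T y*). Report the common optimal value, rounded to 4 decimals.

The standard primal-dual pair for 'max c^T x s.t. A x <= b, x >= 0' is:
  Dual:  min b^T y  s.t.  A^T y >= c,  y >= 0.

So the dual LP is:
  minimize  11y1 + 6y2 + 54y3
  subject to:
    y1 + 4y3 >= 6
    y2 + 2y3 >= 2
    y1, y2, y3 >= 0

Solving the primal: x* = (11, 5).
  primal value c^T x* = 76.
Solving the dual: y* = (2, 0, 1).
  dual value b^T y* = 76.
Strong duality: c^T x* = b^T y*. Confirmed.

76


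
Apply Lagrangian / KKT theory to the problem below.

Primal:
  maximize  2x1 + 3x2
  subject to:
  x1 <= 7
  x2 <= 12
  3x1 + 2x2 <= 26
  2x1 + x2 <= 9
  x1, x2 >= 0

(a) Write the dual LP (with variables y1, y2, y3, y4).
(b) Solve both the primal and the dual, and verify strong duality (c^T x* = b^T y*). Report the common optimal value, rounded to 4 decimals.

The standard primal-dual pair for 'max c^T x s.t. A x <= b, x >= 0' is:
  Dual:  min b^T y  s.t.  A^T y >= c,  y >= 0.

So the dual LP is:
  minimize  7y1 + 12y2 + 26y3 + 9y4
  subject to:
    y1 + 3y3 + 2y4 >= 2
    y2 + 2y3 + y4 >= 3
    y1, y2, y3, y4 >= 0

Solving the primal: x* = (0, 9).
  primal value c^T x* = 27.
Solving the dual: y* = (0, 0, 0, 3).
  dual value b^T y* = 27.
Strong duality: c^T x* = b^T y*. Confirmed.

27


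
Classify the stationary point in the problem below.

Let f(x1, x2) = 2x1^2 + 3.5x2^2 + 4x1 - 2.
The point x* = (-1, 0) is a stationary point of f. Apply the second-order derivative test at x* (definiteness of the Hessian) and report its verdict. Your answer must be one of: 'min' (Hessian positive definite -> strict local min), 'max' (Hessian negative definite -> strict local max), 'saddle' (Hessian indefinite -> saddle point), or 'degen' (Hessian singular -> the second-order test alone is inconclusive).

Compute the Hessian H = grad^2 f:
  H = [[4, 0], [0, 7]]
Verify stationarity: grad f(x*) = H x* + g = (0, 0).
Eigenvalues of H: 4, 7.
Both eigenvalues > 0, so H is positive definite -> x* is a strict local min.

min


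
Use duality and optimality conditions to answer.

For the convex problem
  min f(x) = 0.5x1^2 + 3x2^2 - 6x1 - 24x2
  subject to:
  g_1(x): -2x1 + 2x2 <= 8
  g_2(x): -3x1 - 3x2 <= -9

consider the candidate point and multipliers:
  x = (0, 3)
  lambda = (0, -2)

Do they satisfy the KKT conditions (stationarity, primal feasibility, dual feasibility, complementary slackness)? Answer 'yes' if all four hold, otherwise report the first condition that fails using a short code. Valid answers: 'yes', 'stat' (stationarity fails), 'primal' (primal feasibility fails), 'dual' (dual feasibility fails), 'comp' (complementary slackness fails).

Gradient of f: grad f(x) = Q x + c = (-6, -6)
Constraint values g_i(x) = a_i^T x - b_i:
  g_1((0, 3)) = -2
  g_2((0, 3)) = 0
Stationarity residual: grad f(x) + sum_i lambda_i a_i = (0, 0)
  -> stationarity OK
Primal feasibility (all g_i <= 0): OK
Dual feasibility (all lambda_i >= 0): FAILS
Complementary slackness (lambda_i * g_i(x) = 0 for all i): OK

Verdict: the first failing condition is dual_feasibility -> dual.

dual


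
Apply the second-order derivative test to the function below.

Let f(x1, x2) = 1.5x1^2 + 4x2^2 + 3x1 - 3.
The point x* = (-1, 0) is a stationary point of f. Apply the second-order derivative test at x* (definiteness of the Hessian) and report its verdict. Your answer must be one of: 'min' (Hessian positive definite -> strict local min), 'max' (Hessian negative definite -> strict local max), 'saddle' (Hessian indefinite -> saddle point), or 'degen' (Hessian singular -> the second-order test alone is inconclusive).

Compute the Hessian H = grad^2 f:
  H = [[3, 0], [0, 8]]
Verify stationarity: grad f(x*) = H x* + g = (0, 0).
Eigenvalues of H: 3, 8.
Both eigenvalues > 0, so H is positive definite -> x* is a strict local min.

min


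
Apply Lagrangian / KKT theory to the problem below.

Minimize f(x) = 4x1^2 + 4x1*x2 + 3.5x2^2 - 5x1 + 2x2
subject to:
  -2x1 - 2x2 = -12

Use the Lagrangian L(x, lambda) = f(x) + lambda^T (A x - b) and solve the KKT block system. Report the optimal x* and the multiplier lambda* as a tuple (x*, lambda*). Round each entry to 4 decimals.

Form the Lagrangian:
  L(x, lambda) = (1/2) x^T Q x + c^T x + lambda^T (A x - b)
Stationarity (grad_x L = 0): Q x + c + A^T lambda = 0.
Primal feasibility: A x = b.

This gives the KKT block system:
  [ Q   A^T ] [ x     ]   [-c ]
  [ A    0  ] [ lambda ] = [ b ]

Solving the linear system:
  x*      = (3.5714, 2.4286)
  lambda* = (16.6429)
  f(x*)   = 93.3571

x* = (3.5714, 2.4286), lambda* = (16.6429)


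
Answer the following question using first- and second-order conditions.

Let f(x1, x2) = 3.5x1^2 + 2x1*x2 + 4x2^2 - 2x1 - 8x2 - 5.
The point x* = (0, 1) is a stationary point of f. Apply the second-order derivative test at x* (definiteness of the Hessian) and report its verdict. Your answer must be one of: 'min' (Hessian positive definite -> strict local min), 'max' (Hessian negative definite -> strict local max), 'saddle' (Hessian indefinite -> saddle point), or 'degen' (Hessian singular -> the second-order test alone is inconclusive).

Compute the Hessian H = grad^2 f:
  H = [[7, 2], [2, 8]]
Verify stationarity: grad f(x*) = H x* + g = (0, 0).
Eigenvalues of H: 5.4384, 9.5616.
Both eigenvalues > 0, so H is positive definite -> x* is a strict local min.

min


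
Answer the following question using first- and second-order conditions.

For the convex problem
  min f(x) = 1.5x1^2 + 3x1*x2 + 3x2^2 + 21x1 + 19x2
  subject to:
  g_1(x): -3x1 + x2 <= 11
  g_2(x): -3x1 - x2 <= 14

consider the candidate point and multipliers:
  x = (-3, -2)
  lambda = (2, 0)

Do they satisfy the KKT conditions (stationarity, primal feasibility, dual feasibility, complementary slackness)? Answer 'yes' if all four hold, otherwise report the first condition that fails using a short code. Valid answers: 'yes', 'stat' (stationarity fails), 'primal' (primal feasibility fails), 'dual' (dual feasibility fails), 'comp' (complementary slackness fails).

Gradient of f: grad f(x) = Q x + c = (6, -2)
Constraint values g_i(x) = a_i^T x - b_i:
  g_1((-3, -2)) = -4
  g_2((-3, -2)) = -3
Stationarity residual: grad f(x) + sum_i lambda_i a_i = (0, 0)
  -> stationarity OK
Primal feasibility (all g_i <= 0): OK
Dual feasibility (all lambda_i >= 0): OK
Complementary slackness (lambda_i * g_i(x) = 0 for all i): FAILS

Verdict: the first failing condition is complementary_slackness -> comp.

comp


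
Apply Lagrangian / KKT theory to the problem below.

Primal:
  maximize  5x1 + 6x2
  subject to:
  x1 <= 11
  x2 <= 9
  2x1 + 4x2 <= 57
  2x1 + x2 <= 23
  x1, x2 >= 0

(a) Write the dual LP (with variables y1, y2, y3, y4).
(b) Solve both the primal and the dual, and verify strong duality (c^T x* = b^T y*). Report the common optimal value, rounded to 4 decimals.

The standard primal-dual pair for 'max c^T x s.t. A x <= b, x >= 0' is:
  Dual:  min b^T y  s.t.  A^T y >= c,  y >= 0.

So the dual LP is:
  minimize  11y1 + 9y2 + 57y3 + 23y4
  subject to:
    y1 + 2y3 + 2y4 >= 5
    y2 + 4y3 + y4 >= 6
    y1, y2, y3, y4 >= 0

Solving the primal: x* = (7, 9).
  primal value c^T x* = 89.
Solving the dual: y* = (0, 3.5, 0, 2.5).
  dual value b^T y* = 89.
Strong duality: c^T x* = b^T y*. Confirmed.

89


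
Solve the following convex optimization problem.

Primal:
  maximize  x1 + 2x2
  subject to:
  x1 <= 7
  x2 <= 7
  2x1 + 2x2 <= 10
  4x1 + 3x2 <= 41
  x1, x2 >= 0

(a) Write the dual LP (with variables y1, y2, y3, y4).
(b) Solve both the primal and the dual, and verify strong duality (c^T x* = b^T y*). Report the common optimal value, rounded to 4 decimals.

The standard primal-dual pair for 'max c^T x s.t. A x <= b, x >= 0' is:
  Dual:  min b^T y  s.t.  A^T y >= c,  y >= 0.

So the dual LP is:
  minimize  7y1 + 7y2 + 10y3 + 41y4
  subject to:
    y1 + 2y3 + 4y4 >= 1
    y2 + 2y3 + 3y4 >= 2
    y1, y2, y3, y4 >= 0

Solving the primal: x* = (0, 5).
  primal value c^T x* = 10.
Solving the dual: y* = (0, 0, 1, 0).
  dual value b^T y* = 10.
Strong duality: c^T x* = b^T y*. Confirmed.

10


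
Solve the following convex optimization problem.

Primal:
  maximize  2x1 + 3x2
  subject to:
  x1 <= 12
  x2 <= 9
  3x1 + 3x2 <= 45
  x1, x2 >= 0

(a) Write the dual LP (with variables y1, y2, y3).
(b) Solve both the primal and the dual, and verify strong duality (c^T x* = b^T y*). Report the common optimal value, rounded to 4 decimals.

The standard primal-dual pair for 'max c^T x s.t. A x <= b, x >= 0' is:
  Dual:  min b^T y  s.t.  A^T y >= c,  y >= 0.

So the dual LP is:
  minimize  12y1 + 9y2 + 45y3
  subject to:
    y1 + 3y3 >= 2
    y2 + 3y3 >= 3
    y1, y2, y3 >= 0

Solving the primal: x* = (6, 9).
  primal value c^T x* = 39.
Solving the dual: y* = (0, 1, 0.6667).
  dual value b^T y* = 39.
Strong duality: c^T x* = b^T y*. Confirmed.

39


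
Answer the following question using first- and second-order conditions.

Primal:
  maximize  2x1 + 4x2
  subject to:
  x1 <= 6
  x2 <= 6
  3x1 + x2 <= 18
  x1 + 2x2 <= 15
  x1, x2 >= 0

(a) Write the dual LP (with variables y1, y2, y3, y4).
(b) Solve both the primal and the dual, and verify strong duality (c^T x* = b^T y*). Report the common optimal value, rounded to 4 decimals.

The standard primal-dual pair for 'max c^T x s.t. A x <= b, x >= 0' is:
  Dual:  min b^T y  s.t.  A^T y >= c,  y >= 0.

So the dual LP is:
  minimize  6y1 + 6y2 + 18y3 + 15y4
  subject to:
    y1 + 3y3 + y4 >= 2
    y2 + y3 + 2y4 >= 4
    y1, y2, y3, y4 >= 0

Solving the primal: x* = (4.2, 5.4).
  primal value c^T x* = 30.
Solving the dual: y* = (0, 0, 0, 2).
  dual value b^T y* = 30.
Strong duality: c^T x* = b^T y*. Confirmed.

30


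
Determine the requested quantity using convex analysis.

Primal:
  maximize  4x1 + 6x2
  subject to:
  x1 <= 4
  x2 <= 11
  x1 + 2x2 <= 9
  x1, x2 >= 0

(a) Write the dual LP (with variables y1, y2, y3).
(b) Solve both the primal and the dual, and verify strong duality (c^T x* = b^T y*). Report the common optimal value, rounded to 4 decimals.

The standard primal-dual pair for 'max c^T x s.t. A x <= b, x >= 0' is:
  Dual:  min b^T y  s.t.  A^T y >= c,  y >= 0.

So the dual LP is:
  minimize  4y1 + 11y2 + 9y3
  subject to:
    y1 + y3 >= 4
    y2 + 2y3 >= 6
    y1, y2, y3 >= 0

Solving the primal: x* = (4, 2.5).
  primal value c^T x* = 31.
Solving the dual: y* = (1, 0, 3).
  dual value b^T y* = 31.
Strong duality: c^T x* = b^T y*. Confirmed.

31


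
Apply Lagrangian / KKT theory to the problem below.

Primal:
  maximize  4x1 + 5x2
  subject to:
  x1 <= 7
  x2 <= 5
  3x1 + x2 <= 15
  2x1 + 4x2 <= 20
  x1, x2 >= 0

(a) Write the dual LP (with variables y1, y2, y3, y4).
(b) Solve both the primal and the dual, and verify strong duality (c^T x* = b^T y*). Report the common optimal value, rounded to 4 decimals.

The standard primal-dual pair for 'max c^T x s.t. A x <= b, x >= 0' is:
  Dual:  min b^T y  s.t.  A^T y >= c,  y >= 0.

So the dual LP is:
  minimize  7y1 + 5y2 + 15y3 + 20y4
  subject to:
    y1 + 3y3 + 2y4 >= 4
    y2 + y3 + 4y4 >= 5
    y1, y2, y3, y4 >= 0

Solving the primal: x* = (4, 3).
  primal value c^T x* = 31.
Solving the dual: y* = (0, 0, 0.6, 1.1).
  dual value b^T y* = 31.
Strong duality: c^T x* = b^T y*. Confirmed.

31


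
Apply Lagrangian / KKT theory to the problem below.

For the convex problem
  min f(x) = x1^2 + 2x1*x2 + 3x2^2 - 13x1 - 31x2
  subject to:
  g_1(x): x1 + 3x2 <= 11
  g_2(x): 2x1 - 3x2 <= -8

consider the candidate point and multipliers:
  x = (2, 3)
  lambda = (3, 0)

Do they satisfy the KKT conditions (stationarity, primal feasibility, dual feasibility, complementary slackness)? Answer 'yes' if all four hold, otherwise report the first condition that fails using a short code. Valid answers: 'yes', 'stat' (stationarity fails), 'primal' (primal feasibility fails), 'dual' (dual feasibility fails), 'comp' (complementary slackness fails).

Gradient of f: grad f(x) = Q x + c = (-3, -9)
Constraint values g_i(x) = a_i^T x - b_i:
  g_1((2, 3)) = 0
  g_2((2, 3)) = 3
Stationarity residual: grad f(x) + sum_i lambda_i a_i = (0, 0)
  -> stationarity OK
Primal feasibility (all g_i <= 0): FAILS
Dual feasibility (all lambda_i >= 0): OK
Complementary slackness (lambda_i * g_i(x) = 0 for all i): OK

Verdict: the first failing condition is primal_feasibility -> primal.

primal


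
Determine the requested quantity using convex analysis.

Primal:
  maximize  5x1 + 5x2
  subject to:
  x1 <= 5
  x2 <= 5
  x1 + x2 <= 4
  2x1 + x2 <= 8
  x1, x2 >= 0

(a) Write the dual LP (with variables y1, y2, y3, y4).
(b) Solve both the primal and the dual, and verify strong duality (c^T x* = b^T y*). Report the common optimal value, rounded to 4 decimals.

The standard primal-dual pair for 'max c^T x s.t. A x <= b, x >= 0' is:
  Dual:  min b^T y  s.t.  A^T y >= c,  y >= 0.

So the dual LP is:
  minimize  5y1 + 5y2 + 4y3 + 8y4
  subject to:
    y1 + y3 + 2y4 >= 5
    y2 + y3 + y4 >= 5
    y1, y2, y3, y4 >= 0

Solving the primal: x* = (4, 0).
  primal value c^T x* = 20.
Solving the dual: y* = (0, 0, 5, 0).
  dual value b^T y* = 20.
Strong duality: c^T x* = b^T y*. Confirmed.

20


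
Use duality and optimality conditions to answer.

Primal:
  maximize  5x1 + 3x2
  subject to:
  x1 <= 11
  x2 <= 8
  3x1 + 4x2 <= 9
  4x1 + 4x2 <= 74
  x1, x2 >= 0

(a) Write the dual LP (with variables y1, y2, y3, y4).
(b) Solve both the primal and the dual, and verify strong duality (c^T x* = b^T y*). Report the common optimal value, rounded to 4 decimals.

The standard primal-dual pair for 'max c^T x s.t. A x <= b, x >= 0' is:
  Dual:  min b^T y  s.t.  A^T y >= c,  y >= 0.

So the dual LP is:
  minimize  11y1 + 8y2 + 9y3 + 74y4
  subject to:
    y1 + 3y3 + 4y4 >= 5
    y2 + 4y3 + 4y4 >= 3
    y1, y2, y3, y4 >= 0

Solving the primal: x* = (3, 0).
  primal value c^T x* = 15.
Solving the dual: y* = (0, 0, 1.6667, 0).
  dual value b^T y* = 15.
Strong duality: c^T x* = b^T y*. Confirmed.

15


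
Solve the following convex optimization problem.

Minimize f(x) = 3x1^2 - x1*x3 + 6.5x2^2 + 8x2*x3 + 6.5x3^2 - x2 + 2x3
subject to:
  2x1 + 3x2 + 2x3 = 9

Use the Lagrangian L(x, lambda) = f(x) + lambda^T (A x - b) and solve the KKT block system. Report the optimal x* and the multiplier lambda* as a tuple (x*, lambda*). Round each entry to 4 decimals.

Form the Lagrangian:
  L(x, lambda) = (1/2) x^T Q x + c^T x + lambda^T (A x - b)
Stationarity (grad_x L = 0): Q x + c + A^T lambda = 0.
Primal feasibility: A x = b.

This gives the KKT block system:
  [ Q   A^T ] [ x     ]   [-c ]
  [ A    0  ] [ lambda ] = [ b ]

Solving the linear system:
  x*      = (2.154, 1.5204, 0.0653)
  lambda* = (-6.4294)
  f(x*)   = 28.2375

x* = (2.154, 1.5204, 0.0653), lambda* = (-6.4294)


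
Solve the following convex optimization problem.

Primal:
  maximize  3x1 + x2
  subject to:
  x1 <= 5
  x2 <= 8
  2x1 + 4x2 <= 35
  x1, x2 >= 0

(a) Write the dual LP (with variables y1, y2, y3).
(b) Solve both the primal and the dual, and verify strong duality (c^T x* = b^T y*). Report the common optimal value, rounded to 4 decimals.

The standard primal-dual pair for 'max c^T x s.t. A x <= b, x >= 0' is:
  Dual:  min b^T y  s.t.  A^T y >= c,  y >= 0.

So the dual LP is:
  minimize  5y1 + 8y2 + 35y3
  subject to:
    y1 + 2y3 >= 3
    y2 + 4y3 >= 1
    y1, y2, y3 >= 0

Solving the primal: x* = (5, 6.25).
  primal value c^T x* = 21.25.
Solving the dual: y* = (2.5, 0, 0.25).
  dual value b^T y* = 21.25.
Strong duality: c^T x* = b^T y*. Confirmed.

21.25


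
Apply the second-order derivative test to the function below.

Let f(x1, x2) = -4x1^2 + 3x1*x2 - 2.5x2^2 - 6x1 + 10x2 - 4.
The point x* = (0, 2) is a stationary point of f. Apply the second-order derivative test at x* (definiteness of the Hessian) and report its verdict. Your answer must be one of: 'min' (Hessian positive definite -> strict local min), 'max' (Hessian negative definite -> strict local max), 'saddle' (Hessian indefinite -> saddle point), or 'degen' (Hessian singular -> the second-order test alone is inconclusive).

Compute the Hessian H = grad^2 f:
  H = [[-8, 3], [3, -5]]
Verify stationarity: grad f(x*) = H x* + g = (0, 0).
Eigenvalues of H: -9.8541, -3.1459.
Both eigenvalues < 0, so H is negative definite -> x* is a strict local max.

max


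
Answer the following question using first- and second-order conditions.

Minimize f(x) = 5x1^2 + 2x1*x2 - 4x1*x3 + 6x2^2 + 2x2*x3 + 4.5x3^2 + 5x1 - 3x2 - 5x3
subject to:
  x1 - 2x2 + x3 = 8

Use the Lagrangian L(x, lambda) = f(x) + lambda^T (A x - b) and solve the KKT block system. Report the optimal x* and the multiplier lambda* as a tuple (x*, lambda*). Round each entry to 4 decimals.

Form the Lagrangian:
  L(x, lambda) = (1/2) x^T Q x + c^T x + lambda^T (A x - b)
Stationarity (grad_x L = 0): Q x + c + A^T lambda = 0.
Primal feasibility: A x = b.

This gives the KKT block system:
  [ Q   A^T ] [ x     ]   [-c ]
  [ A    0  ] [ lambda ] = [ b ]

Solving the linear system:
  x*      = (1.7249, -1.8242, 2.6268)
  lambda* = (-8.0933)
  f(x*)   = 32.8547

x* = (1.7249, -1.8242, 2.6268), lambda* = (-8.0933)


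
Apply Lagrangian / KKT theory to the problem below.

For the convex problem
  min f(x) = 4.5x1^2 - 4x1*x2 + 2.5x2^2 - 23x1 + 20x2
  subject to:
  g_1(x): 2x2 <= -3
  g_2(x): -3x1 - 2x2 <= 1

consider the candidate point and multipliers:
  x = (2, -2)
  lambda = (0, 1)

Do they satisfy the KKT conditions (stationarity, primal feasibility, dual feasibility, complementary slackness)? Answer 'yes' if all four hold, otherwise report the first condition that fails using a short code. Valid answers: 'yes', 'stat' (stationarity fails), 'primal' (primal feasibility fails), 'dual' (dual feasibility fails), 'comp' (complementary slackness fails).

Gradient of f: grad f(x) = Q x + c = (3, 2)
Constraint values g_i(x) = a_i^T x - b_i:
  g_1((2, -2)) = -1
  g_2((2, -2)) = -3
Stationarity residual: grad f(x) + sum_i lambda_i a_i = (0, 0)
  -> stationarity OK
Primal feasibility (all g_i <= 0): OK
Dual feasibility (all lambda_i >= 0): OK
Complementary slackness (lambda_i * g_i(x) = 0 for all i): FAILS

Verdict: the first failing condition is complementary_slackness -> comp.

comp


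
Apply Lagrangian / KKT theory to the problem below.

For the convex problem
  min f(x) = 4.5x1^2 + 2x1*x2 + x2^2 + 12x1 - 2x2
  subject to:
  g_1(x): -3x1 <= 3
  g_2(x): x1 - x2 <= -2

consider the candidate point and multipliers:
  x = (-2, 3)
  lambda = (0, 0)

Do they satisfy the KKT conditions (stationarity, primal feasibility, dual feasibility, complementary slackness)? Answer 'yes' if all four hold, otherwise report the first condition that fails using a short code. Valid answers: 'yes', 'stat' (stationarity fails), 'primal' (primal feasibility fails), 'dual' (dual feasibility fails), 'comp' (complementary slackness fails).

Gradient of f: grad f(x) = Q x + c = (0, 0)
Constraint values g_i(x) = a_i^T x - b_i:
  g_1((-2, 3)) = 3
  g_2((-2, 3)) = -3
Stationarity residual: grad f(x) + sum_i lambda_i a_i = (0, 0)
  -> stationarity OK
Primal feasibility (all g_i <= 0): FAILS
Dual feasibility (all lambda_i >= 0): OK
Complementary slackness (lambda_i * g_i(x) = 0 for all i): OK

Verdict: the first failing condition is primal_feasibility -> primal.

primal


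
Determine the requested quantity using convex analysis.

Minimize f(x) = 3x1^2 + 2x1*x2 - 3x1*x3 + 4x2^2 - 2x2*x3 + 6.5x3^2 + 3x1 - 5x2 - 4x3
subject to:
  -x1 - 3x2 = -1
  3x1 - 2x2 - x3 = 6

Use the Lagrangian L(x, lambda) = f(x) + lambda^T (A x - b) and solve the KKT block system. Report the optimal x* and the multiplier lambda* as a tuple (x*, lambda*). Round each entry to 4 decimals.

Form the Lagrangian:
  L(x, lambda) = (1/2) x^T Q x + c^T x + lambda^T (A x - b)
Stationarity (grad_x L = 0): Q x + c + A^T lambda = 0.
Primal feasibility: A x = b.

This gives the KKT block system:
  [ Q   A^T ] [ x     ]   [-c ]
  [ A    0  ] [ lambda ] = [ b ]

Solving the linear system:
  x*      = (1.9292, -0.3097, 0.4071)
  lambda* = (1.1062, -3.8761)
  f(x*)   = 15.0354

x* = (1.9292, -0.3097, 0.4071), lambda* = (1.1062, -3.8761)
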